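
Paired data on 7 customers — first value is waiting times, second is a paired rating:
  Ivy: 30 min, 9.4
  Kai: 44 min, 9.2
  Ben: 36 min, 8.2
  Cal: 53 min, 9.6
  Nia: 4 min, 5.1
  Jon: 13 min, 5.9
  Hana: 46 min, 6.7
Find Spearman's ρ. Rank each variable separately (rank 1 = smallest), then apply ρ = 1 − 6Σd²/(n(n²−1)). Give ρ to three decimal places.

0.679

Ranks of variable 1: 3, 5, 4, 7, 1, 2, 6
Ranks of variable 2: 6, 5, 4, 7, 1, 2, 3
d = r₁ − r₂: -3, 0, 0, 0, 0, 0, 3
d²: 9, 0, 0, 0, 0, 0, 9; Σd² = 18
ρ = 1 − 6·18/(7·48) = 1 − 108/336 = 0.679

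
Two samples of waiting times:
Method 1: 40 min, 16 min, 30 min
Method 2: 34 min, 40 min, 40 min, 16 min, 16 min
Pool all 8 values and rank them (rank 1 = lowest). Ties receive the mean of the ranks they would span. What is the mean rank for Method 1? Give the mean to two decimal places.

Sorted (ascending): 16, 16, 16, 30, 34, 40, 40, 40
The 3 values of 16 occupy positions 1–3 → average rank 2.
The 3 values of 40 occupy positions 6–8 → average rank 7.
Method 1 values → pooled ranks: 40→7, 16→2, 30→4
Mean rank = (7 + 2 + 4) / 3 = 4.33

4.33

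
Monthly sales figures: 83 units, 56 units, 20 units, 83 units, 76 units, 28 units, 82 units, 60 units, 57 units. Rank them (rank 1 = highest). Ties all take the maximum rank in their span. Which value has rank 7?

Sorted (descending): 83, 83, 82, 76, 60, 57, 56, 28, 20
The 2 values of 83 occupy positions 1–2 → each gets rank 2.
Rank 7 → value 56.

56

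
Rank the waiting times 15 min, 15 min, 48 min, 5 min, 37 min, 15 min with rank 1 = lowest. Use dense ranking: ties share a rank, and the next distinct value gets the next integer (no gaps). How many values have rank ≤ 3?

5

Sorted (ascending): 5, 15, 15, 15, 37, 48
The 3 values of 15 share dense rank 2.
Remaining distinct values take the next consecutive integers.
Ranks ≤ 3: {1, 2, 2, 2, 3} → 5 values.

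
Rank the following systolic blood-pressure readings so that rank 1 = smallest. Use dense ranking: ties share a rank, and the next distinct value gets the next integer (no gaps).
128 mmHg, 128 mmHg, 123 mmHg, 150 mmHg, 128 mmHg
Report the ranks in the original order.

Sorted (ascending): 123, 128, 128, 128, 150
The 3 values of 128 share dense rank 2.
Remaining distinct values take the next consecutive integers.

2, 2, 1, 3, 2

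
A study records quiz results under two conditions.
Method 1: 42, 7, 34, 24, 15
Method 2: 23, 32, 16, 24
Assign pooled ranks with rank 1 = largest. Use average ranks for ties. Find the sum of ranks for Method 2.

Sorted (descending): 42, 34, 32, 24, 24, 23, 16, 15, 7
The 2 values of 24 occupy positions 4–5 → average rank (4+5)/2 = 4.5.
Method 2 values → pooled ranks: 23→6, 32→3, 16→7, 24→4.5
Rank sum = 6 + 3 + 7 + 4.5 = 20.5

20.5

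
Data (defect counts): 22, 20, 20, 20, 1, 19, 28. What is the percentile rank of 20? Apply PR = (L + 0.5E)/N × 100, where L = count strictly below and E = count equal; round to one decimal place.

50.0

N = 7.
Strictly below 20: 2. Equal to 20: 3.
PR = (2 + 0.5·3)/7 × 100 = 50.0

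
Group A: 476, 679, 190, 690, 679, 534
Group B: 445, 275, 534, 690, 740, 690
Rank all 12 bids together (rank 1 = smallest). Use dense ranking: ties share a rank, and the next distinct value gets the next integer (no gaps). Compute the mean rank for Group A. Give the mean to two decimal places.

Sorted (ascending): 190, 275, 445, 476, 534, 534, 679, 679, 690, 690, 690, 740
The 2 values of 534 share dense rank 5.
The 2 values of 679 share dense rank 6.
The 3 values of 690 share dense rank 7.
Remaining distinct values take the next consecutive integers.
Group A values → pooled ranks: 476→4, 679→6, 190→1, 690→7, 679→6, 534→5
Mean rank = (4 + 6 + 1 + 7 + 6 + 5) / 6 = 4.83

4.83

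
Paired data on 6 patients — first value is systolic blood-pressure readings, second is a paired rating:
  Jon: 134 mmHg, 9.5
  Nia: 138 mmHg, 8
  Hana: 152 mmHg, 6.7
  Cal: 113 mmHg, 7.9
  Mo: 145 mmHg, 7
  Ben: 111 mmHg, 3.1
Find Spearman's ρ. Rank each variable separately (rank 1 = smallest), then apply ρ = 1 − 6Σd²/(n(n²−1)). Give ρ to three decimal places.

Ranks of variable 1: 3, 4, 6, 2, 5, 1
Ranks of variable 2: 6, 5, 2, 4, 3, 1
d = r₁ − r₂: -3, -1, 4, -2, 2, 0
d²: 9, 1, 16, 4, 4, 0; Σd² = 34
ρ = 1 − 6·34/(6·35) = 1 − 204/210 = 0.029

0.029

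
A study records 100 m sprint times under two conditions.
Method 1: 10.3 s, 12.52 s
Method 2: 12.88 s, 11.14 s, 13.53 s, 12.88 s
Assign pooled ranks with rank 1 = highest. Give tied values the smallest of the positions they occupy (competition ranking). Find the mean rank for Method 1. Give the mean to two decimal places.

5.00

Sorted (descending): 13.53, 12.88, 12.88, 12.52, 11.14, 10.3
The 2 values of 12.88 occupy positions 2–3 → each gets rank 2.
Method 1 values → pooled ranks: 10.3→6, 12.52→4
Mean rank = (6 + 4) / 2 = 5.00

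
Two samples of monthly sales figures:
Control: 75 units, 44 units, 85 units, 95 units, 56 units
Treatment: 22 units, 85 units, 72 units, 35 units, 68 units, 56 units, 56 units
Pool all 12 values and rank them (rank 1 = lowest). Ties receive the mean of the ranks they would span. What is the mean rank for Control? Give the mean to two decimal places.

Sorted (ascending): 22, 35, 44, 56, 56, 56, 68, 72, 75, 85, 85, 95
The 3 values of 56 occupy positions 4–6 → average rank 5.
The 2 values of 85 occupy positions 10–11 → average rank (10+11)/2 = 10.5.
Control values → pooled ranks: 75→9, 44→3, 85→10.5, 95→12, 56→5
Mean rank = (9 + 3 + 10.5 + 12 + 5) / 5 = 7.90

7.90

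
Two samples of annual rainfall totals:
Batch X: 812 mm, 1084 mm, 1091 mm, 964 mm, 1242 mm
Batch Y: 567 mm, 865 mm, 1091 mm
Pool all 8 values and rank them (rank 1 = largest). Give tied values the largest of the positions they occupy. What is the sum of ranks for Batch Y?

Sorted (descending): 1242, 1091, 1091, 1084, 964, 865, 812, 567
The 2 values of 1091 occupy positions 2–3 → each gets rank 3.
Batch Y values → pooled ranks: 567→8, 865→6, 1091→3
Rank sum = 8 + 6 + 3 = 17

17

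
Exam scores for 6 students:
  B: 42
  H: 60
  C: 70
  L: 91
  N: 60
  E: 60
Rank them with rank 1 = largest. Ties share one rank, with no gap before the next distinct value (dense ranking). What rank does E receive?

3

Sorted (descending): 91, 70, 60, 60, 60, 42
The 3 values of 60 share dense rank 3.
Remaining distinct values take the next consecutive integers.
E has value 60 → rank 3.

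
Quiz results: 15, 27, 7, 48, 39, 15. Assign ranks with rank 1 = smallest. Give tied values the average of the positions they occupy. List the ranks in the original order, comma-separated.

Sorted (ascending): 7, 15, 15, 27, 39, 48
The 2 values of 15 occupy positions 2–3 → average rank (2+3)/2 = 2.5.

2.5, 4, 1, 6, 5, 2.5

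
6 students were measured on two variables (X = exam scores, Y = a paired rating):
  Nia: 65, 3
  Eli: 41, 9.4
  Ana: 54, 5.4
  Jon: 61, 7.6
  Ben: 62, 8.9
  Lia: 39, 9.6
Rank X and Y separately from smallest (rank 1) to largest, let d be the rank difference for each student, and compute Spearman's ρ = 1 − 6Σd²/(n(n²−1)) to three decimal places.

Ranks of variable 1: 6, 2, 3, 4, 5, 1
Ranks of variable 2: 1, 5, 2, 3, 4, 6
d = r₁ − r₂: 5, -3, 1, 1, 1, -5
d²: 25, 9, 1, 1, 1, 25; Σd² = 62
ρ = 1 − 6·62/(6·35) = 1 − 372/210 = -0.771

-0.771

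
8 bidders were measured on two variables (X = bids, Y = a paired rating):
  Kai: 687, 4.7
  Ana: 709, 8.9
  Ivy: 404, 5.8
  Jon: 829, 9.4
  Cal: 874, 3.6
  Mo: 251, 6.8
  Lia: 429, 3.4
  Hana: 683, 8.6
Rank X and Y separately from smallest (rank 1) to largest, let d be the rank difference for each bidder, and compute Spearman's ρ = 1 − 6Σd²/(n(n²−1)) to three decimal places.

0.167

Ranks of variable 1: 5, 6, 2, 7, 8, 1, 3, 4
Ranks of variable 2: 3, 7, 4, 8, 2, 5, 1, 6
d = r₁ − r₂: 2, -1, -2, -1, 6, -4, 2, -2
d²: 4, 1, 4, 1, 36, 16, 4, 4; Σd² = 70
ρ = 1 − 6·70/(8·63) = 1 − 420/504 = 0.167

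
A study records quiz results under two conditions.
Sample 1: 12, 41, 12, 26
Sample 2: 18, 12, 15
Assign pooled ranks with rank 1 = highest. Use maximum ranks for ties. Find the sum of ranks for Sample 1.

17

Sorted (descending): 41, 26, 18, 15, 12, 12, 12
The 3 values of 12 occupy positions 5–7 → each gets rank 7.
Sample 1 values → pooled ranks: 12→7, 41→1, 12→7, 26→2
Rank sum = 7 + 1 + 7 + 2 = 17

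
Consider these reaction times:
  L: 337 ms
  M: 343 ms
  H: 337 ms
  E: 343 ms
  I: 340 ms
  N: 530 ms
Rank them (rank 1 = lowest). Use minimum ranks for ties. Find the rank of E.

Sorted (ascending): 337, 337, 340, 343, 343, 530
The 2 values of 337 occupy positions 1–2 → each gets rank 1.
The 2 values of 343 occupy positions 4–5 → each gets rank 4.
E has value 343 ms → rank 4.

4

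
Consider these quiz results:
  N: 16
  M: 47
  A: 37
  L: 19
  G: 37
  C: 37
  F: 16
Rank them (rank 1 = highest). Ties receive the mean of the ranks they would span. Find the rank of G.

Sorted (descending): 47, 37, 37, 37, 19, 16, 16
The 3 values of 37 occupy positions 2–4 → average rank 3.
The 2 values of 16 occupy positions 6–7 → average rank (6+7)/2 = 6.5.
G has value 37 → rank 3.

3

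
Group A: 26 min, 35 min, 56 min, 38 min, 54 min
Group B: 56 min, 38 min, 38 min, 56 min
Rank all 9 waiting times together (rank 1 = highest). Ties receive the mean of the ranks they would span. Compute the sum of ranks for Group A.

29

Sorted (descending): 56, 56, 56, 54, 38, 38, 38, 35, 26
The 3 values of 56 occupy positions 1–3 → average rank 2.
The 3 values of 38 occupy positions 5–7 → average rank 6.
Group A values → pooled ranks: 26→9, 35→8, 56→2, 38→6, 54→4
Rank sum = 9 + 8 + 2 + 6 + 4 = 29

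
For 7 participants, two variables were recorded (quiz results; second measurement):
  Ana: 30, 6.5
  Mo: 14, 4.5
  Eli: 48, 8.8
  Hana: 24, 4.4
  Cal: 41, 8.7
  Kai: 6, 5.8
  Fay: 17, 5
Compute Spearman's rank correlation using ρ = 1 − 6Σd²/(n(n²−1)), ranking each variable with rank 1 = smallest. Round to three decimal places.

Ranks of variable 1: 5, 2, 7, 4, 6, 1, 3
Ranks of variable 2: 5, 2, 7, 1, 6, 4, 3
d = r₁ − r₂: 0, 0, 0, 3, 0, -3, 0
d²: 0, 0, 0, 9, 0, 9, 0; Σd² = 18
ρ = 1 − 6·18/(7·48) = 1 − 108/336 = 0.679

0.679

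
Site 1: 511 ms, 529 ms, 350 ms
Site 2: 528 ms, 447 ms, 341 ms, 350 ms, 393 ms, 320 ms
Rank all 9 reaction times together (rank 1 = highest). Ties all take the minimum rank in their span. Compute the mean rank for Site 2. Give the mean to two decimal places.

5.67

Sorted (descending): 529, 528, 511, 447, 393, 350, 350, 341, 320
The 2 values of 350 occupy positions 6–7 → each gets rank 6.
Site 2 values → pooled ranks: 528→2, 447→4, 341→8, 350→6, 393→5, 320→9
Mean rank = (2 + 4 + 8 + 6 + 5 + 9) / 6 = 5.67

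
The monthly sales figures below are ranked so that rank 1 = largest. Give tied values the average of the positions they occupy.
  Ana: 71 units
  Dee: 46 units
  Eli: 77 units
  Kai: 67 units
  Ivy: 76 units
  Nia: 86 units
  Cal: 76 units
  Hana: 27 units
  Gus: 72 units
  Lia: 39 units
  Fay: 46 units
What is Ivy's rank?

3.5

Sorted (descending): 86, 77, 76, 76, 72, 71, 67, 46, 46, 39, 27
The 2 values of 76 occupy positions 3–4 → average rank (3+4)/2 = 3.5.
The 2 values of 46 occupy positions 8–9 → average rank (8+9)/2 = 8.5.
Ivy has value 76 units → rank 3.5.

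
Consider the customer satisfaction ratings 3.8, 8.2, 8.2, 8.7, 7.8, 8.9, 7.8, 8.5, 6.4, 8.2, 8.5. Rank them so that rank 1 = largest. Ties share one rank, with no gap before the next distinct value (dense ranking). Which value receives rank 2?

Sorted (descending): 8.9, 8.7, 8.5, 8.5, 8.2, 8.2, 8.2, 7.8, 7.8, 6.4, 3.8
The 2 values of 8.5 share dense rank 3.
The 3 values of 8.2 share dense rank 4.
The 2 values of 7.8 share dense rank 5.
Remaining distinct values take the next consecutive integers.
Rank 2 → value 8.7.

8.7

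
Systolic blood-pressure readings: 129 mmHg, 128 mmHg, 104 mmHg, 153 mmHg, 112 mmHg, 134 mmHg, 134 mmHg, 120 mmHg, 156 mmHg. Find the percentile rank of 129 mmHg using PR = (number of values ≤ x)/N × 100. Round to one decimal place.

N = 9.
Strictly below 129: 4. Equal to 129: 1.
PR = 5/9 × 100 = 55.6

55.6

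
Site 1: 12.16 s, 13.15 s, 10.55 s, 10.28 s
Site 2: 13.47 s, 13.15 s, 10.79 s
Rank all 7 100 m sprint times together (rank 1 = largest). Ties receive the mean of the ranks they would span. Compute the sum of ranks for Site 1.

Sorted (descending): 13.47, 13.15, 13.15, 12.16, 10.79, 10.55, 10.28
The 2 values of 13.15 occupy positions 2–3 → average rank (2+3)/2 = 2.5.
Site 1 values → pooled ranks: 12.16→4, 13.15→2.5, 10.55→6, 10.28→7
Rank sum = 4 + 2.5 + 6 + 7 = 19.5

19.5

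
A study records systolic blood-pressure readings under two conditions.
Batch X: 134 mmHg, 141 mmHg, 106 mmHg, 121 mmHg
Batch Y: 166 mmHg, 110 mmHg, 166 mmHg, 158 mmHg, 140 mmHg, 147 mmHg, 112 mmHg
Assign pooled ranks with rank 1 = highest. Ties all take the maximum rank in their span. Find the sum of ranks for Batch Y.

Sorted (descending): 166, 166, 158, 147, 141, 140, 134, 121, 112, 110, 106
The 2 values of 166 occupy positions 1–2 → each gets rank 2.
Batch Y values → pooled ranks: 166→2, 110→10, 166→2, 158→3, 140→6, 147→4, 112→9
Rank sum = 2 + 10 + 2 + 3 + 6 + 4 + 9 = 36

36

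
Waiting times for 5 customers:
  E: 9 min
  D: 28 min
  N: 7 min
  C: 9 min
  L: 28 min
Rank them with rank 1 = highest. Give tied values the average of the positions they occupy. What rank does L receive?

Sorted (descending): 28, 28, 9, 9, 7
The 2 values of 28 occupy positions 1–2 → average rank (1+2)/2 = 1.5.
The 2 values of 9 occupy positions 3–4 → average rank (3+4)/2 = 3.5.
L has value 28 min → rank 1.5.

1.5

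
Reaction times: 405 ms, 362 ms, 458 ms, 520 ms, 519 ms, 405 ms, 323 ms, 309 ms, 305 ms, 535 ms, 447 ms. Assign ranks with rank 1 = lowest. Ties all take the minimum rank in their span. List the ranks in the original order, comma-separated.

5, 4, 8, 10, 9, 5, 3, 2, 1, 11, 7

Sorted (ascending): 305, 309, 323, 362, 405, 405, 447, 458, 519, 520, 535
The 2 values of 405 occupy positions 5–6 → each gets rank 5.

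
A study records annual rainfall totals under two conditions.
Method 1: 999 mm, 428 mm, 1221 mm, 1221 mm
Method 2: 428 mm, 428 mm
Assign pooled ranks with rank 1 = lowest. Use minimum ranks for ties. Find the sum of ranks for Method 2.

2

Sorted (ascending): 428, 428, 428, 999, 1221, 1221
The 3 values of 428 occupy positions 1–3 → each gets rank 1.
The 2 values of 1221 occupy positions 5–6 → each gets rank 5.
Method 2 values → pooled ranks: 428→1, 428→1
Rank sum = 1 + 1 = 2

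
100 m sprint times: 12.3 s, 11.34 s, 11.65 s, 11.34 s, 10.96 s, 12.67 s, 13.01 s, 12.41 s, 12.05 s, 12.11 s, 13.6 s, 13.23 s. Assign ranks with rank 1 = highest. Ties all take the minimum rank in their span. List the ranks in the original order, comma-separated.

6, 10, 9, 10, 12, 4, 3, 5, 8, 7, 1, 2

Sorted (descending): 13.6, 13.23, 13.01, 12.67, 12.41, 12.3, 12.11, 12.05, 11.65, 11.34, 11.34, 10.96
The 2 values of 11.34 occupy positions 10–11 → each gets rank 10.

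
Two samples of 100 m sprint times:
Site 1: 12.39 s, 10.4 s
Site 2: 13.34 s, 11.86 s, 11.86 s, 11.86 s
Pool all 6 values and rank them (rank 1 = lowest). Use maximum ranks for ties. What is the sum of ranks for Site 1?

Sorted (ascending): 10.4, 11.86, 11.86, 11.86, 12.39, 13.34
The 3 values of 11.86 occupy positions 2–4 → each gets rank 4.
Site 1 values → pooled ranks: 12.39→5, 10.4→1
Rank sum = 5 + 1 = 6

6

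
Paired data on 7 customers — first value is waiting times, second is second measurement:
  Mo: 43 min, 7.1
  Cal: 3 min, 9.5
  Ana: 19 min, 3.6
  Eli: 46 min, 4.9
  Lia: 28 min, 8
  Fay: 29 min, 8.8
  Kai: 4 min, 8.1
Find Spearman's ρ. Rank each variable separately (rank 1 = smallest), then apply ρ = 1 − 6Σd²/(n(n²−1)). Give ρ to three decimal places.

Ranks of variable 1: 6, 1, 3, 7, 4, 5, 2
Ranks of variable 2: 3, 7, 1, 2, 4, 6, 5
d = r₁ − r₂: 3, -6, 2, 5, 0, -1, -3
d²: 9, 36, 4, 25, 0, 1, 9; Σd² = 84
ρ = 1 − 6·84/(7·48) = 1 − 504/336 = -0.500

-0.500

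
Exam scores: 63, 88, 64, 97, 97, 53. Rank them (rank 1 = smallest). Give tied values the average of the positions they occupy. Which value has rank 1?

Sorted (ascending): 53, 63, 64, 88, 97, 97
The 2 values of 97 occupy positions 5–6 → average rank (5+6)/2 = 5.5.
Rank 1 → value 53.

53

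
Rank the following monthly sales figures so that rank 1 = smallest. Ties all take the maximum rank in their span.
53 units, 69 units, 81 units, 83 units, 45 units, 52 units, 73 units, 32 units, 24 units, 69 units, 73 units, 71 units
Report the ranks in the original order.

Sorted (ascending): 24, 32, 45, 52, 53, 69, 69, 71, 73, 73, 81, 83
The 2 values of 69 occupy positions 6–7 → each gets rank 7.
The 2 values of 73 occupy positions 9–10 → each gets rank 10.

5, 7, 11, 12, 3, 4, 10, 2, 1, 7, 10, 8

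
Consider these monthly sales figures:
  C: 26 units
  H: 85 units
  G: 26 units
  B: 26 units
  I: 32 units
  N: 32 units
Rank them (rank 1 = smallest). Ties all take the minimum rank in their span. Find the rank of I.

Sorted (ascending): 26, 26, 26, 32, 32, 85
The 3 values of 26 occupy positions 1–3 → each gets rank 1.
The 2 values of 32 occupy positions 4–5 → each gets rank 4.
I has value 32 units → rank 4.

4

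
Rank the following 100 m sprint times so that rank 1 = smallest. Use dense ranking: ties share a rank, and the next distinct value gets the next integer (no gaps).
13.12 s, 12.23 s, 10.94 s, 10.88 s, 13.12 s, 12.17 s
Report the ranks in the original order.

5, 4, 2, 1, 5, 3

Sorted (ascending): 10.88, 10.94, 12.17, 12.23, 13.12, 13.12
The 2 values of 13.12 share dense rank 5.
Remaining distinct values take the next consecutive integers.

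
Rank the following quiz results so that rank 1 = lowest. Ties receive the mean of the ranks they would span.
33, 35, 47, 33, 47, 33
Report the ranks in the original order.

Sorted (ascending): 33, 33, 33, 35, 47, 47
The 3 values of 33 occupy positions 1–3 → average rank 2.
The 2 values of 47 occupy positions 5–6 → average rank (5+6)/2 = 5.5.

2, 4, 5.5, 2, 5.5, 2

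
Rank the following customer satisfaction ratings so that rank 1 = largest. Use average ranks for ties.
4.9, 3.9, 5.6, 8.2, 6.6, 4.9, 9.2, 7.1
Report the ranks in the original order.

6.5, 8, 5, 2, 4, 6.5, 1, 3

Sorted (descending): 9.2, 8.2, 7.1, 6.6, 5.6, 4.9, 4.9, 3.9
The 2 values of 4.9 occupy positions 6–7 → average rank (6+7)/2 = 6.5.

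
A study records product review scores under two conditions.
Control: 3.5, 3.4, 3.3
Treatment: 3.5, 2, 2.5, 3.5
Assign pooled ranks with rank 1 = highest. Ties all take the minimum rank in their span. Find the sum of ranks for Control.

10

Sorted (descending): 3.5, 3.5, 3.5, 3.4, 3.3, 2.5, 2
The 3 values of 3.5 occupy positions 1–3 → each gets rank 1.
Control values → pooled ranks: 3.5→1, 3.4→4, 3.3→5
Rank sum = 1 + 4 + 5 = 10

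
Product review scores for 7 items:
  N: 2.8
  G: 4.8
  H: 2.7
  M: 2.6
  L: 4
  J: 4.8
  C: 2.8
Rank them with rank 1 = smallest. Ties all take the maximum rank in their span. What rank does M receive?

1

Sorted (ascending): 2.6, 2.7, 2.8, 2.8, 4, 4.8, 4.8
The 2 values of 2.8 occupy positions 3–4 → each gets rank 4.
The 2 values of 4.8 occupy positions 6–7 → each gets rank 7.
M has value 2.6 → rank 1.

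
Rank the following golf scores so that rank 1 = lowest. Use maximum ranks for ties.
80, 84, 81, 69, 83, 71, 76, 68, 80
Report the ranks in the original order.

6, 9, 7, 2, 8, 3, 4, 1, 6

Sorted (ascending): 68, 69, 71, 76, 80, 80, 81, 83, 84
The 2 values of 80 occupy positions 5–6 → each gets rank 6.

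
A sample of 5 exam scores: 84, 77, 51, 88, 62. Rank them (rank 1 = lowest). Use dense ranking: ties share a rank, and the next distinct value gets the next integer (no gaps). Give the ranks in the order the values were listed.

Sorted (ascending): 51, 62, 77, 84, 88
No ties — each value takes its position as its rank.

4, 3, 1, 5, 2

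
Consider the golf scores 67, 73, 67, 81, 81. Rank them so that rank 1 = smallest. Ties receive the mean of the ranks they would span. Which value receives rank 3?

73

Sorted (ascending): 67, 67, 73, 81, 81
The 2 values of 67 occupy positions 1–2 → average rank (1+2)/2 = 1.5.
The 2 values of 81 occupy positions 4–5 → average rank (4+5)/2 = 4.5.
Rank 3 → value 73.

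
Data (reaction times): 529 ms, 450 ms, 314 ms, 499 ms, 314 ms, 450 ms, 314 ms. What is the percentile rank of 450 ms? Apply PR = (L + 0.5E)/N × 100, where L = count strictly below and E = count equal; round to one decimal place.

N = 7.
Strictly below 450: 3. Equal to 450: 2.
PR = (3 + 0.5·2)/7 × 100 = 57.1

57.1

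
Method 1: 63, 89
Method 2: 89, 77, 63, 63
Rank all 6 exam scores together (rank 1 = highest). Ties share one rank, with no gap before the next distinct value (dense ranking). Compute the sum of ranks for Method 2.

9

Sorted (descending): 89, 89, 77, 63, 63, 63
The 2 values of 89 share dense rank 1.
The 3 values of 63 share dense rank 3.
Remaining distinct values take the next consecutive integers.
Method 2 values → pooled ranks: 89→1, 77→2, 63→3, 63→3
Rank sum = 1 + 2 + 3 + 3 = 9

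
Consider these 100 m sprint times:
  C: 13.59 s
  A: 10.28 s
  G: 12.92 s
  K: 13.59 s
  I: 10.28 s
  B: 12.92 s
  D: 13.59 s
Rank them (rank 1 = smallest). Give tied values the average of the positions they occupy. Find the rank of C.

6

Sorted (ascending): 10.28, 10.28, 12.92, 12.92, 13.59, 13.59, 13.59
The 2 values of 10.28 occupy positions 1–2 → average rank (1+2)/2 = 1.5.
The 2 values of 12.92 occupy positions 3–4 → average rank (3+4)/2 = 3.5.
The 3 values of 13.59 occupy positions 5–7 → average rank 6.
C has value 13.59 s → rank 6.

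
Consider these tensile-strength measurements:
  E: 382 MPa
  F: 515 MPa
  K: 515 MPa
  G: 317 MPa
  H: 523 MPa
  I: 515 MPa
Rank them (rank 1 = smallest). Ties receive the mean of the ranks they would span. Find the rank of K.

Sorted (ascending): 317, 382, 515, 515, 515, 523
The 3 values of 515 occupy positions 3–5 → average rank 4.
K has value 515 MPa → rank 4.

4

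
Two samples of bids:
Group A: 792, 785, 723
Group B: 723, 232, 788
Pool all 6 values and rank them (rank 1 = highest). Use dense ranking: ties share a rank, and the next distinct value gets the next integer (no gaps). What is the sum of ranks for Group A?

8

Sorted (descending): 792, 788, 785, 723, 723, 232
The 2 values of 723 share dense rank 4.
Remaining distinct values take the next consecutive integers.
Group A values → pooled ranks: 792→1, 785→3, 723→4
Rank sum = 1 + 3 + 4 = 8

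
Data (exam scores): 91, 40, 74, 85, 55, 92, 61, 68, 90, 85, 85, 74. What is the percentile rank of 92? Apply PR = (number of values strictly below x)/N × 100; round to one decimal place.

91.7

N = 12.
Strictly below 92: 11. Equal to 92: 1.
PR = 11/12 × 100 = 91.7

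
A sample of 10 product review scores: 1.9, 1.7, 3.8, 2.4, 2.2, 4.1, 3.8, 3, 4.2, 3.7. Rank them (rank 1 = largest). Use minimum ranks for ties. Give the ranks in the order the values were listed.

9, 10, 3, 7, 8, 2, 3, 6, 1, 5

Sorted (descending): 4.2, 4.1, 3.8, 3.8, 3.7, 3, 2.4, 2.2, 1.9, 1.7
The 2 values of 3.8 occupy positions 3–4 → each gets rank 3.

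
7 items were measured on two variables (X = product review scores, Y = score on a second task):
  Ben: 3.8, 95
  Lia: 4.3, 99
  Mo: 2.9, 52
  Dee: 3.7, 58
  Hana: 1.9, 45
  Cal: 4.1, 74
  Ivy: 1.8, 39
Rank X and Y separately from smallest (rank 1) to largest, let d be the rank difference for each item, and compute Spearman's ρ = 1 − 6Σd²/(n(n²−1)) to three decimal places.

Ranks of variable 1: 5, 7, 3, 4, 2, 6, 1
Ranks of variable 2: 6, 7, 3, 4, 2, 5, 1
d = r₁ − r₂: -1, 0, 0, 0, 0, 1, 0
d²: 1, 0, 0, 0, 0, 1, 0; Σd² = 2
ρ = 1 − 6·2/(7·48) = 1 − 12/336 = 0.964

0.964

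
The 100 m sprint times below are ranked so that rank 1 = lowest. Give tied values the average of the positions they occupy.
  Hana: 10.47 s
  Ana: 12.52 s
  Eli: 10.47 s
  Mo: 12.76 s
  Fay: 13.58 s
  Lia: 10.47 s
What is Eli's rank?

Sorted (ascending): 10.47, 10.47, 10.47, 12.52, 12.76, 13.58
The 3 values of 10.47 occupy positions 1–3 → average rank 2.
Eli has value 10.47 s → rank 2.

2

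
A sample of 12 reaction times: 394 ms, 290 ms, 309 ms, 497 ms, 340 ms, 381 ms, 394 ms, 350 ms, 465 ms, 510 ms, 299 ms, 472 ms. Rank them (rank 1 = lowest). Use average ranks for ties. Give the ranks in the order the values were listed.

7.5, 1, 3, 11, 4, 6, 7.5, 5, 9, 12, 2, 10

Sorted (ascending): 290, 299, 309, 340, 350, 381, 394, 394, 465, 472, 497, 510
The 2 values of 394 occupy positions 7–8 → average rank (7+8)/2 = 7.5.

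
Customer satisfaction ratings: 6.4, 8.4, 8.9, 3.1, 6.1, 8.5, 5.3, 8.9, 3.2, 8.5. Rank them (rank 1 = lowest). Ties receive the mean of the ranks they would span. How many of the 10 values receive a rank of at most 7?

Sorted (ascending): 3.1, 3.2, 5.3, 6.1, 6.4, 8.4, 8.5, 8.5, 8.9, 8.9
The 2 values of 8.5 occupy positions 7–8 → average rank (7+8)/2 = 7.5.
The 2 values of 8.9 occupy positions 9–10 → average rank (9+10)/2 = 9.5.
Ranks ≤ 7: {1, 2, 3, 4, 5, 6} → 6 values.

6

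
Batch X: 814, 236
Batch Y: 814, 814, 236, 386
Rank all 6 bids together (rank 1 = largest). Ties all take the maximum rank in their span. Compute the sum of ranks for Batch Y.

Sorted (descending): 814, 814, 814, 386, 236, 236
The 3 values of 814 occupy positions 1–3 → each gets rank 3.
The 2 values of 236 occupy positions 5–6 → each gets rank 6.
Batch Y values → pooled ranks: 814→3, 814→3, 236→6, 386→4
Rank sum = 3 + 3 + 6 + 4 = 16

16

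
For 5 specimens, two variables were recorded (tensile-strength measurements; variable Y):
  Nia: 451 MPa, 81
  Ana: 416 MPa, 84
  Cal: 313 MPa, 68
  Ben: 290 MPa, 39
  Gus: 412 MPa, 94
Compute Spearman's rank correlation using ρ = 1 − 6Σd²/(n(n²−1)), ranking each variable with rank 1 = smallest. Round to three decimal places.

Ranks of variable 1: 5, 4, 2, 1, 3
Ranks of variable 2: 3, 4, 2, 1, 5
d = r₁ − r₂: 2, 0, 0, 0, -2
d²: 4, 0, 0, 0, 4; Σd² = 8
ρ = 1 − 6·8/(5·24) = 1 − 48/120 = 0.600

0.600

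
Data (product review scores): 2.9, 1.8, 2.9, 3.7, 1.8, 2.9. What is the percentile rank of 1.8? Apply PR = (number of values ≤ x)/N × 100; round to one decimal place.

N = 6.
Strictly below 1.8: 0. Equal to 1.8: 2.
PR = 2/6 × 100 = 33.3

33.3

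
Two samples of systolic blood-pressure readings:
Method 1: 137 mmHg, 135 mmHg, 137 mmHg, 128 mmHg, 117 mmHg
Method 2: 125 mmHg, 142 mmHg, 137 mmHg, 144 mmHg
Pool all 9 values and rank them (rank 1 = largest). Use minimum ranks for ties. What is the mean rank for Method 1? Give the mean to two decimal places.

5.60

Sorted (descending): 144, 142, 137, 137, 137, 135, 128, 125, 117
The 3 values of 137 occupy positions 3–5 → each gets rank 3.
Method 1 values → pooled ranks: 137→3, 135→6, 137→3, 128→7, 117→9
Mean rank = (3 + 6 + 3 + 7 + 9) / 5 = 5.60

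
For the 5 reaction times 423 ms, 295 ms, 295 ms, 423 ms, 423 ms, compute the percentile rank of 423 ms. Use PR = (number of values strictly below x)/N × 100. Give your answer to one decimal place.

40.0

N = 5.
Strictly below 423: 2. Equal to 423: 3.
PR = 2/5 × 100 = 40.0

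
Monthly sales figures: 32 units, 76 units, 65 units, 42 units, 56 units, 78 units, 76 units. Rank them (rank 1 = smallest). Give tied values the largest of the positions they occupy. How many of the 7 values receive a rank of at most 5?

4

Sorted (ascending): 32, 42, 56, 65, 76, 76, 78
The 2 values of 76 occupy positions 5–6 → each gets rank 6.
Ranks ≤ 5: {1, 2, 3, 4} → 4 values.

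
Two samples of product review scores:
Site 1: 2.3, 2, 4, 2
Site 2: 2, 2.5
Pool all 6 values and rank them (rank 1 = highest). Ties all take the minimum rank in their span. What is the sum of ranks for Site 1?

12

Sorted (descending): 4, 2.5, 2.3, 2, 2, 2
The 3 values of 2 occupy positions 4–6 → each gets rank 4.
Site 1 values → pooled ranks: 2.3→3, 2→4, 4→1, 2→4
Rank sum = 3 + 4 + 1 + 4 = 12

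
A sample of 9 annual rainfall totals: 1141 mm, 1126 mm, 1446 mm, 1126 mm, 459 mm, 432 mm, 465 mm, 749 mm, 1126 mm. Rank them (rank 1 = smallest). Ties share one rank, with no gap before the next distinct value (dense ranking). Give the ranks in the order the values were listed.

6, 5, 7, 5, 2, 1, 3, 4, 5

Sorted (ascending): 432, 459, 465, 749, 1126, 1126, 1126, 1141, 1446
The 3 values of 1126 share dense rank 5.
Remaining distinct values take the next consecutive integers.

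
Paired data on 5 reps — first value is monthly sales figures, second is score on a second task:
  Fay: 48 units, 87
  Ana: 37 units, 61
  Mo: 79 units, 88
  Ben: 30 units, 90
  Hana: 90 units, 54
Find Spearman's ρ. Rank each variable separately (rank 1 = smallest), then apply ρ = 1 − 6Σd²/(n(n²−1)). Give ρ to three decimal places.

-0.600

Ranks of variable 1: 3, 2, 4, 1, 5
Ranks of variable 2: 3, 2, 4, 5, 1
d = r₁ − r₂: 0, 0, 0, -4, 4
d²: 0, 0, 0, 16, 16; Σd² = 32
ρ = 1 − 6·32/(5·24) = 1 − 192/120 = -0.600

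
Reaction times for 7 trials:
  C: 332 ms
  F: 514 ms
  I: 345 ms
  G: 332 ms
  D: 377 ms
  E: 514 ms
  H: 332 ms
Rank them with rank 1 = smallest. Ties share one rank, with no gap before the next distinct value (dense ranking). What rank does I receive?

Sorted (ascending): 332, 332, 332, 345, 377, 514, 514
The 3 values of 332 share dense rank 1.
The 2 values of 514 share dense rank 4.
Remaining distinct values take the next consecutive integers.
I has value 345 ms → rank 2.

2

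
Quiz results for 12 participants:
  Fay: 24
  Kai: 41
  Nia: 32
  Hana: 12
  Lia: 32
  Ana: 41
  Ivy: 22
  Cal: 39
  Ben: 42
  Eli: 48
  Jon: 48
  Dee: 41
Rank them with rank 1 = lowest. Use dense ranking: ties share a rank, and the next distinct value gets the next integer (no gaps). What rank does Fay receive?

3

Sorted (ascending): 12, 22, 24, 32, 32, 39, 41, 41, 41, 42, 48, 48
The 2 values of 32 share dense rank 4.
The 3 values of 41 share dense rank 6.
The 2 values of 48 share dense rank 8.
Remaining distinct values take the next consecutive integers.
Fay has value 24 → rank 3.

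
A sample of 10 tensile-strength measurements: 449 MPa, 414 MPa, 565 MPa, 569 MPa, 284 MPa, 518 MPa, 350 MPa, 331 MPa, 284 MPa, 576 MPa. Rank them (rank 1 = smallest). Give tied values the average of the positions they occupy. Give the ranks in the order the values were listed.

Sorted (ascending): 284, 284, 331, 350, 414, 449, 518, 565, 569, 576
The 2 values of 284 occupy positions 1–2 → average rank (1+2)/2 = 1.5.

6, 5, 8, 9, 1.5, 7, 4, 3, 1.5, 10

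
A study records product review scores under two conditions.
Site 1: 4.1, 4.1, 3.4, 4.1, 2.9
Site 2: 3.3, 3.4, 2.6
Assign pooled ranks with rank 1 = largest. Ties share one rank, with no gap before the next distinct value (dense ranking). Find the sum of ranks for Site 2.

10

Sorted (descending): 4.1, 4.1, 4.1, 3.4, 3.4, 3.3, 2.9, 2.6
The 3 values of 4.1 share dense rank 1.
The 2 values of 3.4 share dense rank 2.
Remaining distinct values take the next consecutive integers.
Site 2 values → pooled ranks: 3.3→3, 3.4→2, 2.6→5
Rank sum = 3 + 2 + 5 = 10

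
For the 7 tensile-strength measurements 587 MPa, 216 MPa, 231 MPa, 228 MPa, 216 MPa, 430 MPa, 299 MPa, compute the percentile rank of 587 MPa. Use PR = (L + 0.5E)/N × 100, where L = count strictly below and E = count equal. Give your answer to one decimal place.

N = 7.
Strictly below 587: 6. Equal to 587: 1.
PR = (6 + 0.5·1)/7 × 100 = 92.9

92.9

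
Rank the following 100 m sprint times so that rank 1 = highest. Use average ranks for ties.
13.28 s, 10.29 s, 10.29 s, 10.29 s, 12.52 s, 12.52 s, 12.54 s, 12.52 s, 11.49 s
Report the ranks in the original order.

1, 8, 8, 8, 4, 4, 2, 4, 6

Sorted (descending): 13.28, 12.54, 12.52, 12.52, 12.52, 11.49, 10.29, 10.29, 10.29
The 3 values of 12.52 occupy positions 3–5 → average rank 4.
The 3 values of 10.29 occupy positions 7–9 → average rank 8.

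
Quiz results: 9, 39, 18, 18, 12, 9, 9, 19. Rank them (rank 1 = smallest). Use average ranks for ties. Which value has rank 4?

Sorted (ascending): 9, 9, 9, 12, 18, 18, 19, 39
The 3 values of 9 occupy positions 1–3 → average rank 2.
The 2 values of 18 occupy positions 5–6 → average rank (5+6)/2 = 5.5.
Rank 4 → value 12.

12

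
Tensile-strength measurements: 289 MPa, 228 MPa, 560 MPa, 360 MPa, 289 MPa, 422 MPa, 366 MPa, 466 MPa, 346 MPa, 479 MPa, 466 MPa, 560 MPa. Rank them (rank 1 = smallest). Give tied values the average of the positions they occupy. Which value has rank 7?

Sorted (ascending): 228, 289, 289, 346, 360, 366, 422, 466, 466, 479, 560, 560
The 2 values of 289 occupy positions 2–3 → average rank (2+3)/2 = 2.5.
The 2 values of 466 occupy positions 8–9 → average rank (8+9)/2 = 8.5.
The 2 values of 560 occupy positions 11–12 → average rank (11+12)/2 = 11.5.
Rank 7 → value 422.

422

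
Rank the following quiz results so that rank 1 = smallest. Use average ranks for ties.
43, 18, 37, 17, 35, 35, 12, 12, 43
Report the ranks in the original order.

8.5, 4, 7, 3, 5.5, 5.5, 1.5, 1.5, 8.5

Sorted (ascending): 12, 12, 17, 18, 35, 35, 37, 43, 43
The 2 values of 12 occupy positions 1–2 → average rank (1+2)/2 = 1.5.
The 2 values of 35 occupy positions 5–6 → average rank (5+6)/2 = 5.5.
The 2 values of 43 occupy positions 8–9 → average rank (8+9)/2 = 8.5.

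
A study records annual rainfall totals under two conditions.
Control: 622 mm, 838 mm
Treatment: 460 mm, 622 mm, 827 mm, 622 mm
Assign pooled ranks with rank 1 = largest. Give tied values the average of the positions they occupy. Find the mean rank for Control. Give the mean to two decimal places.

Sorted (descending): 838, 827, 622, 622, 622, 460
The 3 values of 622 occupy positions 3–5 → average rank 4.
Control values → pooled ranks: 622→4, 838→1
Mean rank = (4 + 1) / 2 = 2.50

2.50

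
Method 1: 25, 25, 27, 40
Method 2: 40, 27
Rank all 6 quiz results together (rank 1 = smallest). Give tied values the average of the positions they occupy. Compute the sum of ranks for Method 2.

9

Sorted (ascending): 25, 25, 27, 27, 40, 40
The 2 values of 25 occupy positions 1–2 → average rank (1+2)/2 = 1.5.
The 2 values of 27 occupy positions 3–4 → average rank (3+4)/2 = 3.5.
The 2 values of 40 occupy positions 5–6 → average rank (5+6)/2 = 5.5.
Method 2 values → pooled ranks: 40→5.5, 27→3.5
Rank sum = 5.5 + 3.5 = 9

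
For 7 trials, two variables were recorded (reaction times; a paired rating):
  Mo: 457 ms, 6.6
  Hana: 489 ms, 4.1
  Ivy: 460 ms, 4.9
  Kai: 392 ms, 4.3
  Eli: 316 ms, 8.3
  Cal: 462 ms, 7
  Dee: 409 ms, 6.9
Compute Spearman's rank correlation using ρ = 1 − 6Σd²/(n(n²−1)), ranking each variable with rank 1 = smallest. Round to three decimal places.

-0.429

Ranks of variable 1: 4, 7, 5, 2, 1, 6, 3
Ranks of variable 2: 4, 1, 3, 2, 7, 6, 5
d = r₁ − r₂: 0, 6, 2, 0, -6, 0, -2
d²: 0, 36, 4, 0, 36, 0, 4; Σd² = 80
ρ = 1 − 6·80/(7·48) = 1 − 480/336 = -0.429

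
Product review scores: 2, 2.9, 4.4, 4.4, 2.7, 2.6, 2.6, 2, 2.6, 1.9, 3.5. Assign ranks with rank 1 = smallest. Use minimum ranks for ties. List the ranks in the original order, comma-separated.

2, 8, 10, 10, 7, 4, 4, 2, 4, 1, 9

Sorted (ascending): 1.9, 2, 2, 2.6, 2.6, 2.6, 2.7, 2.9, 3.5, 4.4, 4.4
The 2 values of 2 occupy positions 2–3 → each gets rank 2.
The 3 values of 2.6 occupy positions 4–6 → each gets rank 4.
The 2 values of 4.4 occupy positions 10–11 → each gets rank 10.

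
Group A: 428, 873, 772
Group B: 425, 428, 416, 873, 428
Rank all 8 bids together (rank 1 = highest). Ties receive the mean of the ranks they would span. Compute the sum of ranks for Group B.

Sorted (descending): 873, 873, 772, 428, 428, 428, 425, 416
The 2 values of 873 occupy positions 1–2 → average rank (1+2)/2 = 1.5.
The 3 values of 428 occupy positions 4–6 → average rank 5.
Group B values → pooled ranks: 425→7, 428→5, 416→8, 873→1.5, 428→5
Rank sum = 7 + 5 + 8 + 1.5 + 5 = 26.5

26.5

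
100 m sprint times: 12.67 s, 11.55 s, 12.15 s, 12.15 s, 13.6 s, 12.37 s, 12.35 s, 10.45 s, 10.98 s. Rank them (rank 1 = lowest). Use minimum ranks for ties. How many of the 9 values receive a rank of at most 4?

Sorted (ascending): 10.45, 10.98, 11.55, 12.15, 12.15, 12.35, 12.37, 12.67, 13.6
The 2 values of 12.15 occupy positions 4–5 → each gets rank 4.
Ranks ≤ 4: {1, 2, 3, 4, 4} → 5 values.

5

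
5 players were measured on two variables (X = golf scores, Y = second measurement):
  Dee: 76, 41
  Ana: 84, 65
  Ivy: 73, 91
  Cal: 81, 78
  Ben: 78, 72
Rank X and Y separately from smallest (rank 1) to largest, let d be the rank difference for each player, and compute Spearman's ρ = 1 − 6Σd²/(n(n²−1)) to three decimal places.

-0.300

Ranks of variable 1: 2, 5, 1, 4, 3
Ranks of variable 2: 1, 2, 5, 4, 3
d = r₁ − r₂: 1, 3, -4, 0, 0
d²: 1, 9, 16, 0, 0; Σd² = 26
ρ = 1 − 6·26/(5·24) = 1 − 156/120 = -0.300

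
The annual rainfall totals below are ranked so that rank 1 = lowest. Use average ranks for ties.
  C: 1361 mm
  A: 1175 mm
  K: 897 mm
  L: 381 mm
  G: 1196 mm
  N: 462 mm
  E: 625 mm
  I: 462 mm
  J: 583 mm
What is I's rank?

2.5

Sorted (ascending): 381, 462, 462, 583, 625, 897, 1175, 1196, 1361
The 2 values of 462 occupy positions 2–3 → average rank (2+3)/2 = 2.5.
I has value 462 mm → rank 2.5.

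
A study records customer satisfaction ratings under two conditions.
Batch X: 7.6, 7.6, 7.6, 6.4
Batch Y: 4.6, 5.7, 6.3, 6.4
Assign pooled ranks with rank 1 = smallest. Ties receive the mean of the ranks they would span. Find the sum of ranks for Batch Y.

10.5

Sorted (ascending): 4.6, 5.7, 6.3, 6.4, 6.4, 7.6, 7.6, 7.6
The 2 values of 6.4 occupy positions 4–5 → average rank (4+5)/2 = 4.5.
The 3 values of 7.6 occupy positions 6–8 → average rank 7.
Batch Y values → pooled ranks: 4.6→1, 5.7→2, 6.3→3, 6.4→4.5
Rank sum = 1 + 2 + 3 + 4.5 = 10.5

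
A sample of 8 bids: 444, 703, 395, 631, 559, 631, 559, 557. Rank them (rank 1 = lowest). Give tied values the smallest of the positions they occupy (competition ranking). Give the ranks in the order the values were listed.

Sorted (ascending): 395, 444, 557, 559, 559, 631, 631, 703
The 2 values of 559 occupy positions 4–5 → each gets rank 4.
The 2 values of 631 occupy positions 6–7 → each gets rank 6.

2, 8, 1, 6, 4, 6, 4, 3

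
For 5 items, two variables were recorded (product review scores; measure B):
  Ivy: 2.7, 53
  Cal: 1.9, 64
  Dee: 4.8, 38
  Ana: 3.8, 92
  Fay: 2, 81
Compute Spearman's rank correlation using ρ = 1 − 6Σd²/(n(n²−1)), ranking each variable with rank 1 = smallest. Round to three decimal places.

Ranks of variable 1: 3, 1, 5, 4, 2
Ranks of variable 2: 2, 3, 1, 5, 4
d = r₁ − r₂: 1, -2, 4, -1, -2
d²: 1, 4, 16, 1, 4; Σd² = 26
ρ = 1 − 6·26/(5·24) = 1 − 156/120 = -0.300

-0.300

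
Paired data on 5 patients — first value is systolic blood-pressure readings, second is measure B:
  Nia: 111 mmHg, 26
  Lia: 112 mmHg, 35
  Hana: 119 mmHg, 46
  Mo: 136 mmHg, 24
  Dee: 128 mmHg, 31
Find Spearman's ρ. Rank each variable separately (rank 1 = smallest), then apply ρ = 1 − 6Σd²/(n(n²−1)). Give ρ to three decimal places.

-0.300

Ranks of variable 1: 1, 2, 3, 5, 4
Ranks of variable 2: 2, 4, 5, 1, 3
d = r₁ − r₂: -1, -2, -2, 4, 1
d²: 1, 4, 4, 16, 1; Σd² = 26
ρ = 1 − 6·26/(5·24) = 1 − 156/120 = -0.300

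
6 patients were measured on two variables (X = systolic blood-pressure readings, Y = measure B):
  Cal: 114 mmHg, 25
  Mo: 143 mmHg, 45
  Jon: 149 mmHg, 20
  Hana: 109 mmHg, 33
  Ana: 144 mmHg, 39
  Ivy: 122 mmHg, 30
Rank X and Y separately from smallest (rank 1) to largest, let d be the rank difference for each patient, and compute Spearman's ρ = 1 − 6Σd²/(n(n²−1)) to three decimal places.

-0.086

Ranks of variable 1: 2, 4, 6, 1, 5, 3
Ranks of variable 2: 2, 6, 1, 4, 5, 3
d = r₁ − r₂: 0, -2, 5, -3, 0, 0
d²: 0, 4, 25, 9, 0, 0; Σd² = 38
ρ = 1 − 6·38/(6·35) = 1 − 228/210 = -0.086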